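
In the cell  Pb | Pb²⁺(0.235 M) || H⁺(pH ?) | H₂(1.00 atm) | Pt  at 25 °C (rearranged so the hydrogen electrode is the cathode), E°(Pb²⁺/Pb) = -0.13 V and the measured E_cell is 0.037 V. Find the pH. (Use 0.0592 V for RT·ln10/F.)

pH = 1.89

E°_cell = 0.13 V and n = 2.
log Q = n(E° − E)/0.0592 = 2×(0.13 − 0.037)/0.0592 = 3.142.
With Q = [Pb²⁺]·P(H₂) / [H⁺]^2, solving for [H⁺] gives log[H⁺] = -1.885, so pH = 1.89.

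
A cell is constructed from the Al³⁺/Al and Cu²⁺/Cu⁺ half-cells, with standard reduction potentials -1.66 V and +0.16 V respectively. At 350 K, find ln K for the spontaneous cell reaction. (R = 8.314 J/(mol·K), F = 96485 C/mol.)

ln K = 181.0

E°_cell = +0.16 − (-1.66) = 1.82 V, with n = 3 electrons transferred.
At equilibrium E = 0, so the Nernst equation gives ln K = nFE°/RT = (3)(96485)(1.82)/((8.314)(350)) = 181.04.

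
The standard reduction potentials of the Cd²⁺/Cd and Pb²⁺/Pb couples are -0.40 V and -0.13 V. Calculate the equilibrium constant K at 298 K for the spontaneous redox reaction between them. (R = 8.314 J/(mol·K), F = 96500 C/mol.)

E°_cell = -0.13 − (-0.40) = 0.27 V, with n = 2 electrons transferred.
At equilibrium E = 0, so the Nernst equation gives ln K = nFE°/RT = (2)(96500)(0.27)/((8.314)(298)) = 21.03.
K = e^21.03 = 1.4 × 10^9.

1.4 × 10^9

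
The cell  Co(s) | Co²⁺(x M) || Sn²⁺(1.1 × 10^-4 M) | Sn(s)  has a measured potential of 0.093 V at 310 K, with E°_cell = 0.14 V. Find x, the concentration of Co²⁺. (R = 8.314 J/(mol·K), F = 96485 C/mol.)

0.0037 M

From the Nernst equation, ln Q = nF(E° − E)/RT = 2×96485×(0.14 − 0.093)/(8.314×310) = 3.519, so Q = 33.7.
With Q = [Co²⁺]/[Sn²⁺] and the known concentrations, [Co²⁺] in the numerator gives [Co²⁺] = 0.0037 M.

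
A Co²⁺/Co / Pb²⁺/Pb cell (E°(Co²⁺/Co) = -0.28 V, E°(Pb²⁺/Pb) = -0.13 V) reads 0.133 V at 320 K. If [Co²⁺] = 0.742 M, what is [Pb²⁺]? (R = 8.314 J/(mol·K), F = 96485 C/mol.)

From the Nernst equation, ln Q = nF(E° − E)/RT = 2×96485×(0.15 − 0.133)/(8.314×320) = 1.233, so Q = 3.43.
With Q = [Co²⁺]/[Pb²⁺] and the known concentrations, [Pb²⁺] in the denominator gives [Pb²⁺] = 0.22 M.

0.22 M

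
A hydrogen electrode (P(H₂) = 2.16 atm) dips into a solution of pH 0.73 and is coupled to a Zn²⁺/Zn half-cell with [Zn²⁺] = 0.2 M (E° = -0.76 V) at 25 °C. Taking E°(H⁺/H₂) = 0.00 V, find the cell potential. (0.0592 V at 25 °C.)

0.73 V

The hydrogen couple is the cathode, so E°_cell = 0.76 V; n = 2.
[H⁺] = 10^(−0.73) = 0.19 M, and Q = [Zn²⁺]·P(H₂) / [H⁺]^2 = 12.5.
E = E° − (0.0592/2) log Q = 0.76 − (0.0592/2)(1.095) = 0.728 V.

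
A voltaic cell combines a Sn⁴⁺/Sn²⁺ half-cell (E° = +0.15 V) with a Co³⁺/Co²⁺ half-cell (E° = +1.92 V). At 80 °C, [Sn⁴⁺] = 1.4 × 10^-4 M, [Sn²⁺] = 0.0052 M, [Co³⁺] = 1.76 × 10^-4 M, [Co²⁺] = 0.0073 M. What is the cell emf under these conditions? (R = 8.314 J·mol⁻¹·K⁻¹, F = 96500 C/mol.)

1.71 V

The Co³⁺/Co²⁺ couple has the higher reduction potential and acts as the cathode, so E°_cell = +1.92 − (+0.15) = 1.77 V.
Balancing electrons gives n = 2; the reaction quotient is Q = [Sn⁴⁺]·[Co²⁺]^2/([Sn²⁺]·[Co³⁺]^2) = 46.3.
E = E° − (RT/nF) ln Q = 1.77 − (8.314×353)/(2×96500) × (3.836) = 1.770 − 0.058 = 1.712 V.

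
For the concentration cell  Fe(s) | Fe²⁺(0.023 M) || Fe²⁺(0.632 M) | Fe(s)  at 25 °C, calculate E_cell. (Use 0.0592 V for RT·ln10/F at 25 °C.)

0.043 V

Both half-cells are Fe²⁺/Fe, so E°_cell = 0. The concentrated side is the cathode; the cell reaction moves Fe²⁺ from high to low concentration with n = 2.
Q = [Fe²⁺]_dilute/[Fe²⁺]_conc = 0.023/0.632 = 0.0364.
E = 0 − (0.0592/2) log Q = −(0.0592/2)(-1.439) = 0.0426 V.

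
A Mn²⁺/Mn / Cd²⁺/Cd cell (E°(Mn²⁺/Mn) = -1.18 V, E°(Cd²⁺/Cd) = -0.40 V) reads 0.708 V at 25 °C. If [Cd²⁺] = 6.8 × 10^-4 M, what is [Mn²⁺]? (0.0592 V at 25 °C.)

From the Nernst equation, log Q = n(E° − E)/0.0592 = 2(0.78 − 0.708)/0.0592 = 2.432, so Q = 271.
With Q = [Mn²⁺]/[Cd²⁺] and the known concentrations, [Mn²⁺] in the numerator gives [Mn²⁺] = 0.18 M.

0.18 M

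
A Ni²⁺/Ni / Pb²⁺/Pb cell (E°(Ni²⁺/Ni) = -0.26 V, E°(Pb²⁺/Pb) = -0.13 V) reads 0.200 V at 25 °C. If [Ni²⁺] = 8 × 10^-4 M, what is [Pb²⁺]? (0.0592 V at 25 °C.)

From the Nernst equation, log Q = n(E° − E)/0.0592 = 2(0.13 − 0.200)/0.0592 = -2.365, so Q = 0.00432.
With Q = [Ni²⁺]/[Pb²⁺] and the known concentrations, [Pb²⁺] in the denominator gives [Pb²⁺] = 0.19 M.

0.19 M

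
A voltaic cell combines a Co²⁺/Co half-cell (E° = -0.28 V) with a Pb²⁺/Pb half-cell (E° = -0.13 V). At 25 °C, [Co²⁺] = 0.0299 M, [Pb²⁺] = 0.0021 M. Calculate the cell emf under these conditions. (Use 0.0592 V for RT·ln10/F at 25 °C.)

The Pb²⁺/Pb couple has the higher reduction potential and acts as the cathode, so E°_cell = -0.13 − (-0.28) = 0.15 V.
Balancing electrons gives n = 2; the reaction quotient is Q = [Co²⁺]/[Pb²⁺] = 14.2.
At 25 °C, E = E° − (0.0592/n) log Q = 0.15 − (0.0592/2)(1.153) = 0.150 − 0.034 = 0.116 V.

0.116 V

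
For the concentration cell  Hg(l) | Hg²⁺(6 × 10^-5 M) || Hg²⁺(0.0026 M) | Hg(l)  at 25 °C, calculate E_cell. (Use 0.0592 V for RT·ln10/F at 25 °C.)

Both half-cells are Hg²⁺/Hg, so E°_cell = 0. The concentrated side is the cathode; the cell reaction moves Hg²⁺ from high to low concentration with n = 2.
Q = [Hg²⁺]_dilute/[Hg²⁺]_conc = 6 × 10^-5/0.0026 = 0.0231.
E = 0 − (0.0592/2) log Q = −(0.0592/2)(-1.637) = 0.0485 V.

0.048 V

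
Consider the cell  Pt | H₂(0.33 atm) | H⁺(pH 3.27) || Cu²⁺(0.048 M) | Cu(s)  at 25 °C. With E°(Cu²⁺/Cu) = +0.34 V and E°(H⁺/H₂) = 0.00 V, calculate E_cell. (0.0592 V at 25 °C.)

0.48 V

The Cu²⁺/Cu couple is the cathode, so E°_cell = 0.34 V; n = 2.
[H⁺] = 10^(−3.27) = 5.4 × 10^-4 M, and Q = [H⁺]^2 / ([Cu²⁺]·P(H₂)) = 1.82 × 10^-5.
E = E° − (0.0592/2) log Q = 0.34 − (0.0592/2)(-4.740) = 0.480 V.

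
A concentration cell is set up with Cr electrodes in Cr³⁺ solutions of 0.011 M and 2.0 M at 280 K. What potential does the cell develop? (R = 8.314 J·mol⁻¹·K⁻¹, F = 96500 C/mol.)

0.042 V

Both half-cells are Cr³⁺/Cr, so E°_cell = 0. The concentrated side is the cathode; the cell reaction moves Cr³⁺ from high to low concentration with n = 3.
Q = [Cr³⁺]_dilute/[Cr³⁺]_conc = 0.011/2.0 = 0.00550.
E = 0 − (RT/nF) ln Q = −((8.314×280)/(3×96500))(-5.203) = 0.0418 V.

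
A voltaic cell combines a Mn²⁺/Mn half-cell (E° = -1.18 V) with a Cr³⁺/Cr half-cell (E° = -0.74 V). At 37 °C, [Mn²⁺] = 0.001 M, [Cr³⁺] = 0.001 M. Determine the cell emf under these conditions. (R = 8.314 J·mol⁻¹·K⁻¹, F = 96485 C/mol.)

0.471 V

The Cr³⁺/Cr couple has the higher reduction potential and acts as the cathode, so E°_cell = -0.74 − (-1.18) = 0.44 V.
Balancing electrons gives n = 6; the reaction quotient is Q = [Mn²⁺]^3/[Cr³⁺]^2 = 0.00100.
E = E° − (RT/nF) ln Q = 0.44 − (8.314×310)/(6×96485) × (-6.908) = 0.440 + 0.031 = 0.471 V.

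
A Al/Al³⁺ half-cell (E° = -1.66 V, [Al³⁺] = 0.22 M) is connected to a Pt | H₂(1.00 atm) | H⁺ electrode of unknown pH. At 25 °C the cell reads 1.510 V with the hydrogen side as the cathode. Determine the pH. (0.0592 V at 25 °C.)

pH = 2.75

E°_cell = 1.66 V and n = 6.
log Q = n(E° − E)/0.0592 = 6×(1.66 − 1.510)/0.0592 = 15.203.
With Q = [Al³⁺]^2·P(H₂)^3 / [H⁺]^6, solving for [H⁺] gives log[H⁺] = -2.753, so pH = 2.75.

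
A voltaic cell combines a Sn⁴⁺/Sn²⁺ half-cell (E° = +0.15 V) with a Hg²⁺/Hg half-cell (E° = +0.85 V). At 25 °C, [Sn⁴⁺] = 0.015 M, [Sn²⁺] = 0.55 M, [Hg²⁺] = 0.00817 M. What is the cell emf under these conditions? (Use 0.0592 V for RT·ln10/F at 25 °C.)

0.684 V

The Hg²⁺/Hg couple has the higher reduction potential and acts as the cathode, so E°_cell = +0.85 − (+0.15) = 0.70 V.
Balancing electrons gives n = 2; the reaction quotient is Q = [Sn⁴⁺]/([Sn²⁺]·[Hg²⁺]) = 3.34.
At 25 °C, E = E° − (0.0592/n) log Q = 0.70 − (0.0592/2)(0.524) = 0.700 − 0.016 = 0.684 V.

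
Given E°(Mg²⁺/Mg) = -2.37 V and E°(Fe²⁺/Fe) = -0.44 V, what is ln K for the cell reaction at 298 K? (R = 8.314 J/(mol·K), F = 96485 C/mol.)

E°_cell = -0.44 − (-2.37) = 1.93 V, with n = 2 electrons transferred.
At equilibrium E = 0, so the Nernst equation gives ln K = nFE°/RT = (2)(96485)(1.93)/((8.314)(298)) = 150.32.

ln K = 150.3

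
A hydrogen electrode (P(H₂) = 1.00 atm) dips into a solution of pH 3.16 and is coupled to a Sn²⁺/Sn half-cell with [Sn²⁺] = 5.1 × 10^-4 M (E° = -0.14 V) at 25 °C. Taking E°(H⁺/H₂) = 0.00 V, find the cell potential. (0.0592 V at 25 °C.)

0.050 V

The hydrogen couple is the cathode, so E°_cell = 0.14 V; n = 2.
[H⁺] = 10^(−3.16) = 6.9 × 10^-4 M, and Q = [Sn²⁺]·P(H₂) / [H⁺]^2 = 1070.
E = E° − (0.0592/2) log Q = 0.14 − (0.0592/2)(3.028) = 0.050 V.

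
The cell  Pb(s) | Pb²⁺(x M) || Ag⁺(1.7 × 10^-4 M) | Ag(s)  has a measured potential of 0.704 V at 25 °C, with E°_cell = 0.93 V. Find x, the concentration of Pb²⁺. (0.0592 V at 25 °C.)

From the Nernst equation, log Q = n(E° − E)/0.0592 = 2(0.93 − 0.704)/0.0592 = 7.635, so Q = 4.32 × 10^7.
With Q = [Pb²⁺]/[Ag⁺]^2 and the known concentrations, [Pb²⁺] in the numerator gives [Pb²⁺] = 1.2 M.

1.2 M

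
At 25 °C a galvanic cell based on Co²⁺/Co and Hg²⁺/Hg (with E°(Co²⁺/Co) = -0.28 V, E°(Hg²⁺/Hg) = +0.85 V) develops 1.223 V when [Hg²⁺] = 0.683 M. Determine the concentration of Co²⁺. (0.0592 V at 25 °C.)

From the Nernst equation, log Q = n(E° − E)/0.0592 = 2(1.13 − 1.223)/0.0592 = -3.142, so Q = 7.21 × 10^-4.
With Q = [Co²⁺]/[Hg²⁺] and the known concentrations, [Co²⁺] in the numerator gives [Co²⁺] = 4.9 × 10^-4 M.

4.9 × 10^-4 M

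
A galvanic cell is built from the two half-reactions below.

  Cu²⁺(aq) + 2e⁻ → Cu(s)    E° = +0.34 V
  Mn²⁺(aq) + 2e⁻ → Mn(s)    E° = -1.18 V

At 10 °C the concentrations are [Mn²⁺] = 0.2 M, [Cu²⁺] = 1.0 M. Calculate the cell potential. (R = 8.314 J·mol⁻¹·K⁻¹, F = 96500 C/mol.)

1.54 V

The Cu²⁺/Cu couple has the higher reduction potential and acts as the cathode, so E°_cell = +0.34 − (-1.18) = 1.52 V.
Balancing electrons gives n = 2; the reaction quotient is Q = [Mn²⁺]/[Cu²⁺] = 0.200.
E = E° − (RT/nF) ln Q = 1.52 − (8.314×283)/(2×96500) × (-1.609) = 1.520 + 0.020 = 1.540 V.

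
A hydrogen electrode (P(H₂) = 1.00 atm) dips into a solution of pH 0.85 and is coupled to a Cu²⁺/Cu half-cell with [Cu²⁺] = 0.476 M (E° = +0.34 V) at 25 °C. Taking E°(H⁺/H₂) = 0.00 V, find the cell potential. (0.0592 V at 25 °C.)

The Cu²⁺/Cu couple is the cathode, so E°_cell = 0.34 V; n = 2.
[H⁺] = 10^(−0.85) = 0.14 M, and Q = [H⁺]^2 / ([Cu²⁺]·P(H₂)) = 0.0419.
E = E° − (0.0592/2) log Q = 0.34 − (0.0592/2)(-1.378) = 0.381 V.

0.38 V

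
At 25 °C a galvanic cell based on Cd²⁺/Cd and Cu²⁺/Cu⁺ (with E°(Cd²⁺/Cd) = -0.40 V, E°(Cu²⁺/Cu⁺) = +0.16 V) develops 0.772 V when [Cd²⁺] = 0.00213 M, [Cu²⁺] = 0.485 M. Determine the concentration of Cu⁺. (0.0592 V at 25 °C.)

0.0028 M

From the Nernst equation, log Q = n(E° − E)/0.0592 = 2(0.56 − 0.772)/0.0592 = -7.162, so Q = 6.88 × 10^-8.
With Q = [Cd²⁺]·[Cu⁺]^2/[Cu²⁺]^2 and the known concentrations, [Cu⁺]^2 in the numerator gives [Cu⁺] = 0.0028 M.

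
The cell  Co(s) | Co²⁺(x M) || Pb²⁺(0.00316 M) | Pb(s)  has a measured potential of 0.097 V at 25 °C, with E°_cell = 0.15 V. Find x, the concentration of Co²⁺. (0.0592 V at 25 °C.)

From the Nernst equation, log Q = n(E° − E)/0.0592 = 2(0.15 − 0.097)/0.0592 = 1.791, so Q = 61.7.
With Q = [Co²⁺]/[Pb²⁺] and the known concentrations, [Co²⁺] in the numerator gives [Co²⁺] = 0.2 M.

0.2 M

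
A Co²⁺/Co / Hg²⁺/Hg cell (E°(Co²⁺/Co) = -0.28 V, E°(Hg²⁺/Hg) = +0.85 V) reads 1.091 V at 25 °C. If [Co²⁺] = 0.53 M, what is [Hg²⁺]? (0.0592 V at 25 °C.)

0.026 M

From the Nernst equation, log Q = n(E° − E)/0.0592 = 2(1.13 − 1.091)/0.0592 = 1.318, so Q = 20.8.
With Q = [Co²⁺]/[Hg²⁺] and the known concentrations, [Hg²⁺] in the denominator gives [Hg²⁺] = 0.026 M.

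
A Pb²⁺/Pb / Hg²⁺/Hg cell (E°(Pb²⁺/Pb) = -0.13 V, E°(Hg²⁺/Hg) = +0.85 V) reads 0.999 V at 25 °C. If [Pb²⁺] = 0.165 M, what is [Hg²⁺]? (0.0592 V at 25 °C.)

0.72 M

From the Nernst equation, log Q = n(E° − E)/0.0592 = 2(0.98 − 0.999)/0.0592 = -0.642, so Q = 0.228.
With Q = [Pb²⁺]/[Hg²⁺] and the known concentrations, [Hg²⁺] in the denominator gives [Hg²⁺] = 0.72 M.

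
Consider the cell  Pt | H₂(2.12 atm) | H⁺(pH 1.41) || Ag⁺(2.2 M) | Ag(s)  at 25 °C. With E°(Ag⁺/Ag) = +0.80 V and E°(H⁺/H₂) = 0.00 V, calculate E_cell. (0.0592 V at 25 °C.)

0.91 V

The Ag⁺/Ag couple is the cathode, so E°_cell = 0.80 V; n = 2.
[H⁺] = 10^(−1.41) = 0.039 M, and Q = [H⁺]^2 / ([Ag⁺]^2·P(H₂)) = 1.48 × 10^-4.
E = E° − (0.0592/2) log Q = 0.80 − (0.0592/2)(-3.831) = 0.913 V.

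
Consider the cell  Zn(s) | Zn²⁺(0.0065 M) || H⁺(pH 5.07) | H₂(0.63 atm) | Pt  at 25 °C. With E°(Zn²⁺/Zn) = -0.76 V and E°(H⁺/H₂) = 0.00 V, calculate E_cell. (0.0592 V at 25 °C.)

0.53 V

The hydrogen couple is the cathode, so E°_cell = 0.76 V; n = 2.
[H⁺] = 10^(−5.07) = 8.5 × 10^-6 M, and Q = [Zn²⁺]·P(H₂) / [H⁺]^2 = 5.65 × 10^7.
E = E° − (0.0592/2) log Q = 0.76 − (0.0592/2)(7.752) = 0.531 V.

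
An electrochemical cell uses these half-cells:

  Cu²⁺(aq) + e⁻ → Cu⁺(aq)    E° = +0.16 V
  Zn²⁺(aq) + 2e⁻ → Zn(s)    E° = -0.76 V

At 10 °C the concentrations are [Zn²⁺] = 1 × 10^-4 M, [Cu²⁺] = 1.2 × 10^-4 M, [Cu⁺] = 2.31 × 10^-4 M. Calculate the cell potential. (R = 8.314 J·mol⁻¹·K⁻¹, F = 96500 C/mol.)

1.02 V

The Cu²⁺/Cu⁺ couple has the higher reduction potential and acts as the cathode, so E°_cell = +0.16 − (-0.76) = 0.92 V.
Balancing electrons gives n = 2; the reaction quotient is Q = [Zn²⁺]·[Cu⁺]^2/[Cu²⁺]^2 = 3.71 × 10^-4.
E = E° − (RT/nF) ln Q = 0.92 − (8.314×283)/(2×96500) × (-7.900) = 0.920 + 0.096 = 1.016 V.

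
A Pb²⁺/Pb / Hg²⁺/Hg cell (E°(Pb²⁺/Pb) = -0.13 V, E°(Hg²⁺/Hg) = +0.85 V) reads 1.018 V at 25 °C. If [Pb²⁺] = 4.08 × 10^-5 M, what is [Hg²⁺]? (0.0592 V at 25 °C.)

7.8 × 10^-4 M

From the Nernst equation, log Q = n(E° − E)/0.0592 = 2(0.98 − 1.018)/0.0592 = -1.284, so Q = 0.0520.
With Q = [Pb²⁺]/[Hg²⁺] and the known concentrations, [Hg²⁺] in the denominator gives [Hg²⁺] = 7.8 × 10^-4 M.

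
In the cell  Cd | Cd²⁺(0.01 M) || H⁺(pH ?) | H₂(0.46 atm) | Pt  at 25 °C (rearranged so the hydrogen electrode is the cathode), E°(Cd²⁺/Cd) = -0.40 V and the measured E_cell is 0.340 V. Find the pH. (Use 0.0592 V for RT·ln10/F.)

pH = 2.18

E°_cell = 0.40 V and n = 2.
log Q = n(E° − E)/0.0592 = 2×(0.40 − 0.340)/0.0592 = 2.027.
With Q = [Cd²⁺]·P(H₂) / [H⁺]^2, solving for [H⁺] gives log[H⁺] = -2.182, so pH = 2.18.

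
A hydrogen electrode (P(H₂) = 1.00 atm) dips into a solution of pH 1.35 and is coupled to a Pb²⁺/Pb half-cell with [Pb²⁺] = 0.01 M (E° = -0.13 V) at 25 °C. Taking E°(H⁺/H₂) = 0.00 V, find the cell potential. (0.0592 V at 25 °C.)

The hydrogen couple is the cathode, so E°_cell = 0.13 V; n = 2.
[H⁺] = 10^(−1.35) = 0.045 M, and Q = [Pb²⁺]·P(H₂) / [H⁺]^2 = 5.01.
E = E° − (0.0592/2) log Q = 0.13 − (0.0592/2)(0.700) = 0.109 V.

0.11 V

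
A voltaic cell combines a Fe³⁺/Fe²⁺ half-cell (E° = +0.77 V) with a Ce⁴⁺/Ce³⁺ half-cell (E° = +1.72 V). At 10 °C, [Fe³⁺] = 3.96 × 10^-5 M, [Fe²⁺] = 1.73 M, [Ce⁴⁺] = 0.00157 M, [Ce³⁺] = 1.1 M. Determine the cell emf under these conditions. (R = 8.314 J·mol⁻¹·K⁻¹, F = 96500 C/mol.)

The Ce⁴⁺/Ce³⁺ couple has the higher reduction potential and acts as the cathode, so E°_cell = +1.72 − (+0.77) = 0.95 V.
Balancing electrons gives n = 1; the reaction quotient is Q = [Fe³⁺]·[Ce³⁺]/([Fe²⁺]·[Ce⁴⁺]) = 0.0160.
E = E° − (RT/nF) ln Q = 0.95 − (8.314×283)/(1×96500) × (-4.133) = 0.950 + 0.101 = 1.051 V.

1.05 V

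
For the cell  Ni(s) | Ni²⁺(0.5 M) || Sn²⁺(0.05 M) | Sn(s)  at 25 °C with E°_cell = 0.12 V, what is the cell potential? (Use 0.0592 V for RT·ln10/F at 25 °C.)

0.090 V

Balancing electrons gives n = 2; the reaction quotient is Q = [Ni²⁺]/[Sn²⁺] = 10.0.
At 25 °C, E = E° − (0.0592/n) log Q = 0.12 − (0.0592/2)(1.000) = 0.120 − 0.030 = 0.090 V.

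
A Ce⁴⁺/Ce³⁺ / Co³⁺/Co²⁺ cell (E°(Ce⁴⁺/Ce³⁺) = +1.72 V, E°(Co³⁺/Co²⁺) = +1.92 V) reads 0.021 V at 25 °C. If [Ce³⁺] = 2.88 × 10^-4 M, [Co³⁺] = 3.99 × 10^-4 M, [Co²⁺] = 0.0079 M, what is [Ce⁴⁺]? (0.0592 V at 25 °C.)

From the Nernst equation, log Q = n(E° − E)/0.0592 = 1(0.20 − 0.021)/0.0592 = 3.024, so Q = 1060.
With Q = [Ce⁴⁺]·[Co²⁺]/([Ce³⁺]·[Co³⁺]) and the known concentrations, [Ce⁴⁺] in the numerator gives [Ce⁴⁺] = 0.015 M.

0.015 M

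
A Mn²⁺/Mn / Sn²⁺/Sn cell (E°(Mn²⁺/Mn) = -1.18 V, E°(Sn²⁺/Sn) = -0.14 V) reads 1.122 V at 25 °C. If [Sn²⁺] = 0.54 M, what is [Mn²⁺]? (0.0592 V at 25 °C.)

9.2 × 10^-4 M

From the Nernst equation, log Q = n(E° − E)/0.0592 = 2(1.04 − 1.122)/0.0592 = -2.770, so Q = 0.00170.
With Q = [Mn²⁺]/[Sn²⁺] and the known concentrations, [Mn²⁺] in the numerator gives [Mn²⁺] = 9.2 × 10^-4 M.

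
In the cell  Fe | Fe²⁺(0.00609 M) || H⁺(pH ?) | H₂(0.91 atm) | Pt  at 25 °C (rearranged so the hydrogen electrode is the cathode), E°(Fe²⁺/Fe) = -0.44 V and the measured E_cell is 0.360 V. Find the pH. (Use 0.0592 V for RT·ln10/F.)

E°_cell = 0.44 V and n = 2.
log Q = n(E° − E)/0.0592 = 2×(0.44 − 0.360)/0.0592 = 2.703.
With Q = [Fe²⁺]·P(H₂) / [H⁺]^2, solving for [H⁺] gives log[H⁺] = -2.480, so pH = 2.48.

pH = 2.48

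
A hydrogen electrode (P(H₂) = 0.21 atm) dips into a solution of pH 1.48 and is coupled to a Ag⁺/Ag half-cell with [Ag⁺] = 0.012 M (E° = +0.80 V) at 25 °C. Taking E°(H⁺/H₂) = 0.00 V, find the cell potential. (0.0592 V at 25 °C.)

0.75 V

The Ag⁺/Ag couple is the cathode, so E°_cell = 0.80 V; n = 2.
[H⁺] = 10^(−1.48) = 0.033 M, and Q = [H⁺]^2 / ([Ag⁺]^2·P(H₂)) = 36.3.
E = E° − (0.0592/2) log Q = 0.80 − (0.0592/2)(1.559) = 0.754 V.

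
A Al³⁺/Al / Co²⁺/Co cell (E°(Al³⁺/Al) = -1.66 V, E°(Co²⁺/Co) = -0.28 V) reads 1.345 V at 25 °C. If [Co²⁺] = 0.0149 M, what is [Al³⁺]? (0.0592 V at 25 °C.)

From the Nernst equation, log Q = n(E° − E)/0.0592 = 6(1.38 − 1.345)/0.0592 = 3.547, so Q = 3530.
With Q = [Al³⁺]^2/[Co²⁺]^3 and the known concentrations, [Al³⁺]^2 in the numerator gives [Al³⁺] = 0.11 M.

0.11 M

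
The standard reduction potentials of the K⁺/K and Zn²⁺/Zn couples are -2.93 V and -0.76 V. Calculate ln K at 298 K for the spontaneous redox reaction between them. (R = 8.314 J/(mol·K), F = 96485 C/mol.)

ln K = 169.0

E°_cell = -0.76 − (-2.93) = 2.17 V, with n = 2 electrons transferred.
At equilibrium E = 0, so the Nernst equation gives ln K = nFE°/RT = (2)(96485)(2.17)/((8.314)(298)) = 169.01.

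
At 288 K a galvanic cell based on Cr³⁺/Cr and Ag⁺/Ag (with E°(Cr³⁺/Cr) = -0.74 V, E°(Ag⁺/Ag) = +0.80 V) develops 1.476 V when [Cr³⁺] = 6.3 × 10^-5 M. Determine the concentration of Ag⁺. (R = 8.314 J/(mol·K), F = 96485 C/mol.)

0.003 M

From the Nernst equation, ln Q = nF(E° − E)/RT = 3×96485×(1.54 − 1.476)/(8.314×288) = 7.737, so Q = 2290.
With Q = [Cr³⁺]/[Ag⁺]^3 and the known concentrations, [Ag⁺]^3 in the denominator gives [Ag⁺] = 0.003 M.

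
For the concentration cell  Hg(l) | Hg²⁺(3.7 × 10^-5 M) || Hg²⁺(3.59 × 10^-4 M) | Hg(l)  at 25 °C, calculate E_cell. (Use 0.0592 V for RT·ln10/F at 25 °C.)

0.029 V

Both half-cells are Hg²⁺/Hg, so E°_cell = 0. The concentrated side is the cathode; the cell reaction moves Hg²⁺ from high to low concentration with n = 2.
Q = [Hg²⁺]_dilute/[Hg²⁺]_conc = 3.7 × 10^-5/3.59 × 10^-4 = 0.103.
E = 0 − (0.0592/2) log Q = −(0.0592/2)(-0.987) = 0.0292 V.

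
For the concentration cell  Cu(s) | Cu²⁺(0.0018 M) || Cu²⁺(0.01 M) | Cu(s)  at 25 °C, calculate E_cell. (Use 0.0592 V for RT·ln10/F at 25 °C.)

0.022 V

Both half-cells are Cu²⁺/Cu, so E°_cell = 0. The concentrated side is the cathode; the cell reaction moves Cu²⁺ from high to low concentration with n = 2.
Q = [Cu²⁺]_dilute/[Cu²⁺]_conc = 0.0018/0.01 = 0.180.
E = 0 − (0.0592/2) log Q = −(0.0592/2)(-0.745) = 0.0221 V.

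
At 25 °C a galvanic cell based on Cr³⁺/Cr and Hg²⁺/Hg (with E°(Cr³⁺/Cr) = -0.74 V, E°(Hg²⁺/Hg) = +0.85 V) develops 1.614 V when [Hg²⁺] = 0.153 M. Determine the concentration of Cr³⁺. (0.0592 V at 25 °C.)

From the Nernst equation, log Q = n(E° − E)/0.0592 = 6(1.59 − 1.614)/0.0592 = -2.432, so Q = 0.00369.
With Q = [Cr³⁺]^2/[Hg²⁺]^3 and the known concentrations, [Cr³⁺]^2 in the numerator gives [Cr³⁺] = 0.0036 M.

0.0036 M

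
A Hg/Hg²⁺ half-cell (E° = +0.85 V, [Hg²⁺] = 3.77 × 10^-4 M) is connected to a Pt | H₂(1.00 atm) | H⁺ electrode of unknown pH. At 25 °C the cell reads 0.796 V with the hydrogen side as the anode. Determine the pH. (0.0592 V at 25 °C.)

pH = 0.80

E°_cell = 0.85 V and n = 2.
log Q = n(E° − E)/0.0592 = 2×(0.85 − 0.796)/0.0592 = 1.824.
With Q = [H⁺]^2 / ([Hg²⁺]·P(H₂)), solving for [H⁺] gives log[H⁺] = -0.800, so pH = 0.80.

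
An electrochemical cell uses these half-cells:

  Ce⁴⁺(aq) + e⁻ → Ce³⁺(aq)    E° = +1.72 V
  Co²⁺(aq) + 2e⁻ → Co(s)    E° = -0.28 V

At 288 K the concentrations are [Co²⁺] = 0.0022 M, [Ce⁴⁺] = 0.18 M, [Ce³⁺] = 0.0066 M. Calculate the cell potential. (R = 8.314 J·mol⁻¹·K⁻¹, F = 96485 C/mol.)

The Ce⁴⁺/Ce³⁺ couple has the higher reduction potential and acts as the cathode, so E°_cell = +1.72 − (-0.28) = 2.00 V.
Balancing electrons gives n = 2; the reaction quotient is Q = [Co²⁺]·[Ce³⁺]^2/[Ce⁴⁺]^2 = 2.96 × 10^-6.
E = E° − (RT/nF) ln Q = 2.00 − (8.314×288)/(2×96485) × (-12.731) = 2.000 + 0.158 = 2.158 V.

2.16 V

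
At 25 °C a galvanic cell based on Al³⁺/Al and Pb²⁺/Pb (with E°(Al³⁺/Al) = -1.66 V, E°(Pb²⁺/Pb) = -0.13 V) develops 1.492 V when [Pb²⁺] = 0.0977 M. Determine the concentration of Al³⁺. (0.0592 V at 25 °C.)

From the Nernst equation, log Q = n(E° − E)/0.0592 = 6(1.53 − 1.492)/0.0592 = 3.851, so Q = 7100.
With Q = [Al³⁺]^2/[Pb²⁺]^3 and the known concentrations, [Al³⁺]^2 in the numerator gives [Al³⁺] = 2.6 M.

2.6 M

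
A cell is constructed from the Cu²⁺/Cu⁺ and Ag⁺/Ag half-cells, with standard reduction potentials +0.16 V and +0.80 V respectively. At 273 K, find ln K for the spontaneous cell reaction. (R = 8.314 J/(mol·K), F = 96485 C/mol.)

E°_cell = +0.80 − (+0.16) = 0.64 V, with n = 1 electron transferred.
At equilibrium E = 0, so the Nernst equation gives ln K = nFE°/RT = (1)(96485)(0.64)/((8.314)(273)) = 27.21.

ln K = 27.2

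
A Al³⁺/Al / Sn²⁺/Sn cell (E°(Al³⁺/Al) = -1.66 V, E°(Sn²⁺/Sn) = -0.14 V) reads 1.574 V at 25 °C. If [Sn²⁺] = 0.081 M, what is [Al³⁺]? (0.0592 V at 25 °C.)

From the Nernst equation, log Q = n(E° − E)/0.0592 = 6(1.52 − 1.574)/0.0592 = -5.473, so Q = 3.37 × 10^-6.
With Q = [Al³⁺]^2/[Sn²⁺]^3 and the known concentrations, [Al³⁺]^2 in the numerator gives [Al³⁺] = 4.2 × 10^-5 M.

4.2 × 10^-5 M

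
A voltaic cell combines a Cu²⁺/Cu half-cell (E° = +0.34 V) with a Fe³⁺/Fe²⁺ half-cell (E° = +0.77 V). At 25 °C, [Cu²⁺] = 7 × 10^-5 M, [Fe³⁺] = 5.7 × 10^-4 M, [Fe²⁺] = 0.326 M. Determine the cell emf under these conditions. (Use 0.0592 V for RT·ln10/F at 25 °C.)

The Fe³⁺/Fe²⁺ couple has the higher reduction potential and acts as the cathode, so E°_cell = +0.77 − (+0.34) = 0.43 V.
Balancing electrons gives n = 2; the reaction quotient is Q = [Cu²⁺]·[Fe²⁺]^2/[Fe³⁺]^2 = 22.9.
At 25 °C, E = E° − (0.0592/n) log Q = 0.43 − (0.0592/2)(1.360) = 0.430 − 0.040 = 0.390 V.

0.390 V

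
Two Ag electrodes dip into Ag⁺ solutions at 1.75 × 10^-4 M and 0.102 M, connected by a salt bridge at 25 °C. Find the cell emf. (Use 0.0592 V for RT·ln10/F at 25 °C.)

Both half-cells are Ag⁺/Ag, so E°_cell = 0. The concentrated side is the cathode; the cell reaction moves Ag⁺ from high to low concentration with n = 1.
Q = [Ag⁺]_dilute/[Ag⁺]_conc = 1.75 × 10^-4/0.102 = 0.00172.
E = 0 − (0.0592/1) log Q = −(0.0592/1)(-2.766) = 0.1637 V.

0.16 V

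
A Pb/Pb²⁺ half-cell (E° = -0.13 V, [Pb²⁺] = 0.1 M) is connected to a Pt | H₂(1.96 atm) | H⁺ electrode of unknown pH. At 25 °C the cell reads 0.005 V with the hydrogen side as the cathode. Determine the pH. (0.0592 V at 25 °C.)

E°_cell = 0.13 V and n = 2.
log Q = n(E° − E)/0.0592 = 2×(0.13 − 0.005)/0.0592 = 4.223.
With Q = [Pb²⁺]·P(H₂) / [H⁺]^2, solving for [H⁺] gives log[H⁺] = -2.465, so pH = 2.47.

pH = 2.47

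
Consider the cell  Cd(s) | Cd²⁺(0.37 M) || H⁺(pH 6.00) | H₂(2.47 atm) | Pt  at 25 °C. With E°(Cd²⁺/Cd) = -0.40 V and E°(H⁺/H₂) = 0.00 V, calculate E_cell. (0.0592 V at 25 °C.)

0.046 V

The hydrogen couple is the cathode, so E°_cell = 0.40 V; n = 2.
[H⁺] = 10^(−6.00) = 1 × 10^-6 M, and Q = [Cd²⁺]·P(H₂) / [H⁺]^2 = 9.14 × 10^11.
E = E° − (0.0592/2) log Q = 0.40 − (0.0592/2)(11.961) = 0.046 V.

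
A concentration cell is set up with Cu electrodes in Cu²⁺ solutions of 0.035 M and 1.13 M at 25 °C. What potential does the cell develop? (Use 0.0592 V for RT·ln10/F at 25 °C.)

0.045 V

Both half-cells are Cu²⁺/Cu, so E°_cell = 0. The concentrated side is the cathode; the cell reaction moves Cu²⁺ from high to low concentration with n = 2.
Q = [Cu²⁺]_dilute/[Cu²⁺]_conc = 0.035/1.13 = 0.0310.
E = 0 − (0.0592/2) log Q = −(0.0592/2)(-1.509) = 0.0447 V.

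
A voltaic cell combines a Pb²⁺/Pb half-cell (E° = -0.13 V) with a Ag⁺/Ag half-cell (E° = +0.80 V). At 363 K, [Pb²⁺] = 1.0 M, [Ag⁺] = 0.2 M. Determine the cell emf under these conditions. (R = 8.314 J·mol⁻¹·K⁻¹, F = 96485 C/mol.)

0.880 V

The Ag⁺/Ag couple has the higher reduction potential and acts as the cathode, so E°_cell = +0.80 − (-0.13) = 0.93 V.
Balancing electrons gives n = 2; the reaction quotient is Q = [Pb²⁺]/[Ag⁺]^2 = 25.0.
E = E° − (RT/nF) ln Q = 0.93 − (8.314×363)/(2×96485) × (3.219) = 0.930 − 0.050 = 0.880 V.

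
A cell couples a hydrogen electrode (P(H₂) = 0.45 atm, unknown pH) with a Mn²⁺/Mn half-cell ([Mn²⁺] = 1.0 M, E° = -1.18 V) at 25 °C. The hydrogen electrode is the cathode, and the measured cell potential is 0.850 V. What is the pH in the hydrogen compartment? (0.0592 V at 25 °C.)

E°_cell = 1.18 V and n = 2.
log Q = n(E° − E)/0.0592 = 2×(1.18 − 0.850)/0.0592 = 11.149.
With Q = [Mn²⁺]·P(H₂) / [H⁺]^2, solving for [H⁺] gives log[H⁺] = -5.748, so pH = 5.75.

pH = 5.75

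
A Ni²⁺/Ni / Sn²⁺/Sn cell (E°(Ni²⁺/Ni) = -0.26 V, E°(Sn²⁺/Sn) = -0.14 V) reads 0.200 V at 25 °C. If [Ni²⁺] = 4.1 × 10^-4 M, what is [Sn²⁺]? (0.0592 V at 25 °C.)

0.21 M

From the Nernst equation, log Q = n(E° − E)/0.0592 = 2(0.12 − 0.200)/0.0592 = -2.703, so Q = 0.00198.
With Q = [Ni²⁺]/[Sn²⁺] and the known concentrations, [Sn²⁺] in the denominator gives [Sn²⁺] = 0.21 M.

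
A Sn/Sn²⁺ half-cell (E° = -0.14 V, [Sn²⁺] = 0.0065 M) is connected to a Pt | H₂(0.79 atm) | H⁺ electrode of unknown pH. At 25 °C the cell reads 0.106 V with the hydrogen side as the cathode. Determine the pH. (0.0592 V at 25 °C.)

E°_cell = 0.14 V and n = 2.
log Q = n(E° − E)/0.0592 = 2×(0.14 − 0.106)/0.0592 = 1.149.
With Q = [Sn²⁺]·P(H₂) / [H⁺]^2, solving for [H⁺] gives log[H⁺] = -1.719, so pH = 1.72.

pH = 1.72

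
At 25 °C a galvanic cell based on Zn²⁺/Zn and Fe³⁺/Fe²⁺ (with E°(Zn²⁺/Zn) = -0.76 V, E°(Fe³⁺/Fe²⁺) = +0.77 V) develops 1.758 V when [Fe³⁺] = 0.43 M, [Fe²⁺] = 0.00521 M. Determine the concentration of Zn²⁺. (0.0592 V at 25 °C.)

From the Nernst equation, log Q = n(E° − E)/0.0592 = 2(1.53 − 1.758)/0.0592 = -7.703, so Q = 1.98 × 10^-8.
With Q = [Zn²⁺]·[Fe²⁺]^2/[Fe³⁺]^2 and the known concentrations, [Zn²⁺] in the numerator gives [Zn²⁺] = 1.4 × 10^-4 M.

1.4 × 10^-4 M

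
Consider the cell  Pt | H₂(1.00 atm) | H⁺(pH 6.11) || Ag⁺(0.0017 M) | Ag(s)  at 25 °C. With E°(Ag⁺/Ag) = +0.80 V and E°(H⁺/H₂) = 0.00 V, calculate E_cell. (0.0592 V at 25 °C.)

The Ag⁺/Ag couple is the cathode, so E°_cell = 0.80 V; n = 2.
[H⁺] = 10^(−6.11) = 7.8 × 10^-7 M, and Q = [H⁺]^2 / ([Ag⁺]^2·P(H₂)) = 2.08 × 10^-7.
E = E° − (0.0592/2) log Q = 0.80 − (0.0592/2)(-6.681) = 0.998 V.

1.00 V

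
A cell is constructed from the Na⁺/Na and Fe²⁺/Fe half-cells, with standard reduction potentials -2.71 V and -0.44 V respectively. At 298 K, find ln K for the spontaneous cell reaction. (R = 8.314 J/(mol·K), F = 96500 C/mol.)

E°_cell = -0.44 − (-2.71) = 2.27 V, with n = 2 electrons transferred.
At equilibrium E = 0, so the Nernst equation gives ln K = nFE°/RT = (2)(96500)(2.27)/((8.314)(298)) = 176.83.

ln K = 176.8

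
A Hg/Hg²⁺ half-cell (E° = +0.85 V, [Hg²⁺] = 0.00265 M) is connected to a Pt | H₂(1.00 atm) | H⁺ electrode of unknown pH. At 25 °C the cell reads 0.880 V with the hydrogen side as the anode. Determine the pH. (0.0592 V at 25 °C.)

E°_cell = 0.85 V and n = 2.
log Q = n(E° − E)/0.0592 = 2×(0.85 − 0.880)/0.0592 = -1.014.
With Q = [H⁺]^2 / ([Hg²⁺]·P(H₂)), solving for [H⁺] gives log[H⁺] = -1.795, so pH = 1.80.

pH = 1.80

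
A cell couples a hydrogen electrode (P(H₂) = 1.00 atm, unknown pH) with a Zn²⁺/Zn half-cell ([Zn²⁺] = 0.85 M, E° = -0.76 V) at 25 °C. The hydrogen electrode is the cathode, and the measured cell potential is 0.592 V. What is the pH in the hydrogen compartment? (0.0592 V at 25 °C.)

E°_cell = 0.76 V and n = 2.
log Q = n(E° − E)/0.0592 = 2×(0.76 − 0.592)/0.0592 = 5.676.
With Q = [Zn²⁺]·P(H₂) / [H⁺]^2, solving for [H⁺] gives log[H⁺] = -2.873, so pH = 2.87.

pH = 2.87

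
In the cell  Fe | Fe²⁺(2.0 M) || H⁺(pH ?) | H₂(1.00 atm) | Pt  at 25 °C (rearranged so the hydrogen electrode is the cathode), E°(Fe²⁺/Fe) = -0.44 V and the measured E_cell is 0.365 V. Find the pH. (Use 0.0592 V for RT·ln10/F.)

E°_cell = 0.44 V and n = 2.
log Q = n(E° − E)/0.0592 = 2×(0.44 − 0.365)/0.0592 = 2.534.
With Q = [Fe²⁺]·P(H₂) / [H⁺]^2, solving for [H⁺] gives log[H⁺] = -1.116, so pH = 1.12.

pH = 1.12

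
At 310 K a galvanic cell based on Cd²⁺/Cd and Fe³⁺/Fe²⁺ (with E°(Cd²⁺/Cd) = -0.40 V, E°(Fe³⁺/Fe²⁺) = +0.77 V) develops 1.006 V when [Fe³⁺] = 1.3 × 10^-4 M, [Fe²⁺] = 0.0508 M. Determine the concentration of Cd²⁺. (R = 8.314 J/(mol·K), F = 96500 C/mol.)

1.4 M

From the Nernst equation, ln Q = nF(E° − E)/RT = 2×96500×(1.17 − 1.006)/(8.314×310) = 12.281, so Q = 2.16 × 10^5.
With Q = [Cd²⁺]·[Fe²⁺]^2/[Fe³⁺]^2 and the known concentrations, [Cd²⁺] in the numerator gives [Cd²⁺] = 1.4 M.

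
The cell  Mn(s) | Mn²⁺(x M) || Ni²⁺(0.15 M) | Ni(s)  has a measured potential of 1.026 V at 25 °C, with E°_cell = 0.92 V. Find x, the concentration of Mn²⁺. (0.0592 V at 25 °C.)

3.9 × 10^-5 M

From the Nernst equation, log Q = n(E° − E)/0.0592 = 2(0.92 − 1.026)/0.0592 = -3.581, so Q = 2.62 × 10^-4.
With Q = [Mn²⁺]/[Ni²⁺] and the known concentrations, [Mn²⁺] in the numerator gives [Mn²⁺] = 3.9 × 10^-5 M.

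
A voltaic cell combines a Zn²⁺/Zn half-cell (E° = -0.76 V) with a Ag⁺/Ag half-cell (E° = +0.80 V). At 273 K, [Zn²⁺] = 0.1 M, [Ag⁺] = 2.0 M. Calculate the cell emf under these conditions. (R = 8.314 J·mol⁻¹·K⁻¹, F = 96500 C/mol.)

The Ag⁺/Ag couple has the higher reduction potential and acts as the cathode, so E°_cell = +0.80 − (-0.76) = 1.56 V.
Balancing electrons gives n = 2; the reaction quotient is Q = [Zn²⁺]/[Ag⁺]^2 = 0.0250.
E = E° − (RT/nF) ln Q = 1.56 − (8.314×273)/(2×96500) × (-3.689) = 1.560 + 0.043 = 1.603 V.

1.60 V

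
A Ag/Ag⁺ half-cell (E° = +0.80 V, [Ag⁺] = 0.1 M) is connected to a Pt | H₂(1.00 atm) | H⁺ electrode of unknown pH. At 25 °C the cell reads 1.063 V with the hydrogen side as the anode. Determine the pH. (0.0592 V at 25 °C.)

pH = 5.44

E°_cell = 0.80 V and n = 2.
log Q = n(E° − E)/0.0592 = 2×(0.80 − 1.063)/0.0592 = -8.885.
With Q = [H⁺]^2 / ([Ag⁺]^2·P(H₂)), solving for [H⁺] gives log[H⁺] = -5.443, so pH = 5.44.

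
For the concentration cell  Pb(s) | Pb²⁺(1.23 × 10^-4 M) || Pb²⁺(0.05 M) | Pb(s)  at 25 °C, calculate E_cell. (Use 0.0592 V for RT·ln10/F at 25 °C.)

0.077 V

Both half-cells are Pb²⁺/Pb, so E°_cell = 0. The concentrated side is the cathode; the cell reaction moves Pb²⁺ from high to low concentration with n = 2.
Q = [Pb²⁺]_dilute/[Pb²⁺]_conc = 1.23 × 10^-4/0.05 = 0.00246.
E = 0 − (0.0592/2) log Q = −(0.0592/2)(-2.609) = 0.0772 V.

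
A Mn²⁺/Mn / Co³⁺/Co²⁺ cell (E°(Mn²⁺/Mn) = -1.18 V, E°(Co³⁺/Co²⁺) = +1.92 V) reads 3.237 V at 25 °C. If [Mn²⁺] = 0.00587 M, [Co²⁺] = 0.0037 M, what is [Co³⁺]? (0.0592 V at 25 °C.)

From the Nernst equation, log Q = n(E° − E)/0.0592 = 2(3.10 − 3.237)/0.0592 = -4.628, so Q = 2.35 × 10^-5.
With Q = [Mn²⁺]·[Co²⁺]^2/[Co³⁺]^2 and the known concentrations, [Co³⁺]^2 in the denominator gives [Co³⁺] = 0.058 M.

0.058 M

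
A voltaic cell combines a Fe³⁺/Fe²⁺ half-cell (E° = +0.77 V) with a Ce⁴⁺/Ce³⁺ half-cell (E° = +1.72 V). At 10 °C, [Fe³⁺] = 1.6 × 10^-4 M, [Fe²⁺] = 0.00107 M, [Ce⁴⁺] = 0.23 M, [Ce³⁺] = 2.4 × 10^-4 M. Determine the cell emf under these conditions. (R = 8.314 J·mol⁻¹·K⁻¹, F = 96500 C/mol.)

1.16 V

The Ce⁴⁺/Ce³⁺ couple has the higher reduction potential and acts as the cathode, so E°_cell = +1.72 − (+0.77) = 0.95 V.
Balancing electrons gives n = 1; the reaction quotient is Q = [Fe³⁺]·[Ce³⁺]/([Fe²⁺]·[Ce⁴⁺]) = 1.56 × 10^-4.
E = E° − (RT/nF) ln Q = 0.95 − (8.314×283)/(1×96500) × (-8.765) = 0.950 + 0.214 = 1.164 V.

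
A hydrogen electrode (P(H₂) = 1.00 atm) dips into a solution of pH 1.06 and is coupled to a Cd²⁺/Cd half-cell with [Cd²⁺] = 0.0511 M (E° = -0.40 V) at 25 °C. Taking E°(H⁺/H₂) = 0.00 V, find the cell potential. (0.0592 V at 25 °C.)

The hydrogen couple is the cathode, so E°_cell = 0.40 V; n = 2.
[H⁺] = 10^(−1.06) = 0.087 M, and Q = [Cd²⁺]·P(H₂) / [H⁺]^2 = 6.74.
E = E° − (0.0592/2) log Q = 0.40 − (0.0592/2)(0.828) = 0.375 V.

0.38 V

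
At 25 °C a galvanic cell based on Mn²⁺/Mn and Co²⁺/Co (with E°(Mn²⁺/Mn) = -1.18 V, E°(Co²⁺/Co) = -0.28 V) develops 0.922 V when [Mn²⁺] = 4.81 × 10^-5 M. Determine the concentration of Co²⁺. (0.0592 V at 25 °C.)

From the Nernst equation, log Q = n(E° − E)/0.0592 = 2(0.90 − 0.922)/0.0592 = -0.743, so Q = 0.181.
With Q = [Mn²⁺]/[Co²⁺] and the known concentrations, [Co²⁺] in the denominator gives [Co²⁺] = 2.7 × 10^-4 M.

2.7 × 10^-4 M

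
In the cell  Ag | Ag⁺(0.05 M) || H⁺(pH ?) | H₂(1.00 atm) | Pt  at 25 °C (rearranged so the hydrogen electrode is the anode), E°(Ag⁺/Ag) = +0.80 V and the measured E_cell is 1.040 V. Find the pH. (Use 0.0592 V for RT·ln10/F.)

E°_cell = 0.80 V and n = 2.
log Q = n(E° − E)/0.0592 = 2×(0.80 − 1.040)/0.0592 = -8.108.
With Q = [H⁺]^2 / ([Ag⁺]^2·P(H₂)), solving for [H⁺] gives log[H⁺] = -5.355, so pH = 5.36.

pH = 5.36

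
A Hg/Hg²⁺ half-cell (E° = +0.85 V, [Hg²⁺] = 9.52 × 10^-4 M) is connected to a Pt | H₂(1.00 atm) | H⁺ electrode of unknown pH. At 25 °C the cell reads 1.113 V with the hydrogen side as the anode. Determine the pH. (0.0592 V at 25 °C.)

E°_cell = 0.85 V and n = 2.
log Q = n(E° − E)/0.0592 = 2×(0.85 − 1.113)/0.0592 = -8.885.
With Q = [H⁺]^2 / ([Hg²⁺]·P(H₂)), solving for [H⁺] gives log[H⁺] = -5.953, so pH = 5.95.

pH = 5.95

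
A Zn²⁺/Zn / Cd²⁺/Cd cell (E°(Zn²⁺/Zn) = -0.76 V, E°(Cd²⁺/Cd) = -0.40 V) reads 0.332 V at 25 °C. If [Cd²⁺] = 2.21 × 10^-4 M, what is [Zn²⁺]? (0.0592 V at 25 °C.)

From the Nernst equation, log Q = n(E° − E)/0.0592 = 2(0.36 − 0.332)/0.0592 = 0.946, so Q = 8.83.
With Q = [Zn²⁺]/[Cd²⁺] and the known concentrations, [Zn²⁺] in the numerator gives [Zn²⁺] = 0.002 M.

0.002 M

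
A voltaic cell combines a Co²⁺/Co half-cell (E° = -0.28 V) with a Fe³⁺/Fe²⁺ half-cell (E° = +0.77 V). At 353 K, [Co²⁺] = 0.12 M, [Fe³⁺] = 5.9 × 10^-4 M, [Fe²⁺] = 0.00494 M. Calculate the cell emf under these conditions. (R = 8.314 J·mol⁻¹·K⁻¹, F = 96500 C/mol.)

1.02 V

The Fe³⁺/Fe²⁺ couple has the higher reduction potential and acts as the cathode, so E°_cell = +0.77 − (-0.28) = 1.05 V.
Balancing electrons gives n = 2; the reaction quotient is Q = [Co²⁺]·[Fe²⁺]^2/[Fe³⁺]^2 = 8.41.
E = E° − (RT/nF) ln Q = 1.05 − (8.314×353)/(2×96500) × (2.130) = 1.050 − 0.032 = 1.018 V.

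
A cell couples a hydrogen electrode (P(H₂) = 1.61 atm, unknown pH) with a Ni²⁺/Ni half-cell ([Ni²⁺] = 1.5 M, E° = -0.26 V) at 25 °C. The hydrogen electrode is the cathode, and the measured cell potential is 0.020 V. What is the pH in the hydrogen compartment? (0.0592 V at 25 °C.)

pH = 3.86

E°_cell = 0.26 V and n = 2.
log Q = n(E° − E)/0.0592 = 2×(0.26 − 0.020)/0.0592 = 8.108.
With Q = [Ni²⁺]·P(H₂) / [H⁺]^2, solving for [H⁺] gives log[H⁺] = -3.863, so pH = 3.86.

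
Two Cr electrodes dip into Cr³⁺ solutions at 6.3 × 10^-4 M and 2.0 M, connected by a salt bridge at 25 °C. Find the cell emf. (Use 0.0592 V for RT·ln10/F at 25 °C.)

0.069 V

Both half-cells are Cr³⁺/Cr, so E°_cell = 0. The concentrated side is the cathode; the cell reaction moves Cr³⁺ from high to low concentration with n = 3.
Q = [Cr³⁺]_dilute/[Cr³⁺]_conc = 6.3 × 10^-4/2.0 = 3.15 × 10^-4.
E = 0 − (0.0592/3) log Q = −(0.0592/3)(-3.502) = 0.0691 V.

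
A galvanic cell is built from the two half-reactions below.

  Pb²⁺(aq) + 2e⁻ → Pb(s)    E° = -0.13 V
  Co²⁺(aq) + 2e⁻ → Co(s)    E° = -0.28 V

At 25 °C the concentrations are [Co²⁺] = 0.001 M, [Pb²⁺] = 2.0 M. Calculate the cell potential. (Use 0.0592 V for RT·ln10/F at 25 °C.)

The Pb²⁺/Pb couple has the higher reduction potential and acts as the cathode, so E°_cell = -0.13 − (-0.28) = 0.15 V.
Balancing electrons gives n = 2; the reaction quotient is Q = [Co²⁺]/[Pb²⁺] = 5 × 10^-4.
At 25 °C, E = E° − (0.0592/n) log Q = 0.15 − (0.0592/2)(-3.301) = 0.150 + 0.098 = 0.248 V.

0.248 V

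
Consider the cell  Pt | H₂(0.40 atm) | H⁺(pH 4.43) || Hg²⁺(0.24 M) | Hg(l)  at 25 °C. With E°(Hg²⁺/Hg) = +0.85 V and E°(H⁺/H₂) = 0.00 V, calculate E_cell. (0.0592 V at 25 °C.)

The Hg²⁺/Hg couple is the cathode, so E°_cell = 0.85 V; n = 2.
[H⁺] = 10^(−4.43) = 3.7 × 10^-5 M, and Q = [H⁺]^2 / ([Hg²⁺]·P(H₂)) = 1.44 × 10^-8.
E = E° − (0.0592/2) log Q = 0.85 − (0.0592/2)(-7.842) = 1.082 V.

1.08 V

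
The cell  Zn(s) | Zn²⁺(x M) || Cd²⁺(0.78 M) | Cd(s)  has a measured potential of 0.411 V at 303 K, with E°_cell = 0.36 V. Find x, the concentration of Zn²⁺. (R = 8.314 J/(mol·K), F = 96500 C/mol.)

0.016 M

From the Nernst equation, ln Q = nF(E° − E)/RT = 2×96500×(0.36 − 0.411)/(8.314×303) = -3.907, so Q = 0.0201.
With Q = [Zn²⁺]/[Cd²⁺] and the known concentrations, [Zn²⁺] in the numerator gives [Zn²⁺] = 0.016 M.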